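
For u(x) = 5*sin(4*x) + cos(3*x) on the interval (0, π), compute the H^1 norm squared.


||u||_{H^1(0,π)}^2 = 800/7 + 435*π/2

u'(x) = -3*sin(3*x) + 20*cos(4*x).
Expand u² and (u')² and integrate term by term on (0, π), using: for integers n ≥ 1, ∫_0^π sin²(nx) dx = ∫_0^π cos²(nx) dx = π/2; for n ≠ n', ∫_0^π sin(nx)sin(n'x) dx = ∫_0^π cos(nx)cos(n'x) dx = 0; and by product-to-sum, ∫_0^π sin(nx)cos(n'x) dx = ½∫_0^π [sin((n+n')x) + sin((n−n')x)] dx, which is 0 when n+n' is even and 2n/(n²−n'²) when n+n' is odd (it need not vanish on (0, π)).
  u² squared terms: (5)²·∫sin(4x)² dx = 25·π/2 = 25*π/2;  (1)²·∫cos(3x)² dx = 1·π/2 = π/2.
  u² cross terms: 2·(5)·(1)·∫sin(4x)·cos(3x) dx = 10·(8/7) = 80/7.
  So ∫_0^π u² dx = 25*π/2 + π/2 + 80/7 = 80/7 + 13*π.
  (u')² squared terms: (-3)²·∫sin(3x)² dx = 9·π/2 = 9*π/2;  (20)²·∫cos(4x)² dx = 400·π/2 = 200*π.
  (u')² cross terms: 2·(-3)·(20)·∫sin(3x)·cos(4x) dx = -120·(-6/7) = 720/7.
  So ∫_0^π (u')² dx = 9*π/2 + 200*π + 720/7 = 720/7 + 409*π/2.
||u||_{H^1}^2 = (80/7 + 13*π) + (720/7 + 409*π/2) = 800/7 + 435*π/2.


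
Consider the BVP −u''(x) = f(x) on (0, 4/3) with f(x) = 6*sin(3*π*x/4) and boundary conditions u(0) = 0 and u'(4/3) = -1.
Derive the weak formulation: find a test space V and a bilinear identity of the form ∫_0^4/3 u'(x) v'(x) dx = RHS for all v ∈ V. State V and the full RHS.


V = {v ∈ H^1(0, 4/3) : v(0) = 0} (test functions vanish at x = 0 where u is specified); weak form: ∫_0^4/3 u'v' dx = ∫_0^4/3 (6*sin(3*π*x/4)) v dx − v(4/3) for all v ∈ V.

Multiply both sides by a test function v and integrate from 0 to 4/3:
  ∫_0^4/3 −u''(x) v(x) dx = ∫_0^4/3 f(x) v(x) dx.
Integrate the LHS by parts once:
  ∫_0^4/3 −u'' v dx = −[u'(x) v(x)]_0^4/3 + ∫_0^4/3 u'(x) v'(x) dx.
Thus ∫_0^4/3 u'(x) v'(x) dx = ∫_0^4/3 f(x) v(x) dx + [u'(x) v(x)]_0^4/3.
Choose V so that boundary terms are either known or forced to vanish.
Mixed BC: u(0) = 0 (Dirichlet) and u'(4/3) = -1 (Neumann). Define V = {v ∈ H^1(0, 4/3) : v(0) = 0}. Then [u' v]_0^4/3 = u'(4/3)·v(4/3) − u'(0)·0 = − v(4/3).
Weak formulation: find u (satisfying any essential BC) such that ∫_0^4/3 u'(x) v'(x) dx = ∫_0^4/3 f v dx − v(4/3) for all v ∈ V (Dirichlet at 0 absorbed into V; Neumann datum at x = 4/3 contributes the boundary term).
Substituting f(x) = 6*sin(3*π*x/4), the right-hand side is ∫_0^4/3 (6*sin(3*π*x/4)) v dx − v(4/3).


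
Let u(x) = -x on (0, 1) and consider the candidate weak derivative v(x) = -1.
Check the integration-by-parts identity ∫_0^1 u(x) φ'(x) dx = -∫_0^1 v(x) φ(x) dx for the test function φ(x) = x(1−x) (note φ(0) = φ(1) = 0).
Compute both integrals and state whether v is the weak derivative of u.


LHS = 1/6, RHS = 1/6. Yes, v = u' weakly.

u(x) = -x, classical derivative u'(x) = -1.
φ(x) = x(1−x), so φ'(x) = 1 - 2*x.
Note φ(0) = φ(1) = 0, so the boundary term u·φ vanishes.
LHS = ∫_0^1 u(x) φ'(x) dx = ∫_0^1 (2*x^2 - x) dx. Term by term:
  ∫_0^1 2*x^2 dx = 2/3;  ∫_0^1 -x dx = -1/2.
Sum: 2/3 − 1/2 = 1/6.
So LHS = 1/6.
∫_0^1 v(x) φ(x) dx = ∫_0^1 (x^2 - x) dx. Term by term:
  ∫_0^1 x^2 dx = 1/3;  ∫_0^1 -x dx = -1/2.
Sum: 1/3 − 1/2 = -1/6.
So RHS = -∫_0^1 v(x) φ(x) dx = 1/6.
LHS = RHS, so the identity holds for this test φ.
Moreover u is smooth here and v(x) = u'(x) = -1 pointwise, so the identity holds for every test function. Hence v is the weak derivative of u.


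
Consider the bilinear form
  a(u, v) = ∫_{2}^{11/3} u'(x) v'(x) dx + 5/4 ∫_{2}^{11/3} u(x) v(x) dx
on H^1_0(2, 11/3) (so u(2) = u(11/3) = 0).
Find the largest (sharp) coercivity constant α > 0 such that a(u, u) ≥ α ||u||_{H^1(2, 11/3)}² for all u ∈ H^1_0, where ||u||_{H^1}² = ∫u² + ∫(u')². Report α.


α = 1

Coercivity of a(·,·) on H^1_0(2, 11/3) means a(u, u) ≥ α ||u||_{H^1}² for every u ∈ H^1_0.
The interval has length L = 5/3, and Poincaré/coercivity depend only on L. Here a(u, u) = ∫(u')² + (5/4)·∫u².
Here c = 5/4 ≥ 1, so a(u,u) = ∫(u')² + c∫u² ≥ ∫(u')² + ∫u² = ||u||_{H^1}², i.e. α = 1 works. No larger α is possible: a(u,u) ≥ α||u||_{H^1}² means (1−α)∫(u')² ≥ (α−c)∫u², and for the modes u_n = sin(nπ(x−x₀)/L) (x₀ the left endpoint) one has ∫u_n²/∫(u_n')² = (L/(nπ))² → 0, so a(u_n,u_n)/||u_n||_{H^1}² → 1. Hence the optimal constant is α = 1.
Therefore α = 1.


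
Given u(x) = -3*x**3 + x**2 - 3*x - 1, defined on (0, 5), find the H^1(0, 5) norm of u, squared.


||u||_{H^1}^2 = 3031975/21

The H^1 norm (squared) on an interval (0, L) is
  ||u||_{H^1}^2 = ∫_0^L u(x)^2 dx + ∫_0^L u'(x)^2 dx.
Compute u'(x) = -9*x**2 + 2*x - 3.
Then u(x)^2 = 9*x**6 - 6*x**5 + 19*x**4 + 7*x**2 + 6*x + 1 and u'(x)^2 = 81*x**4 - 36*x**3 + 58*x**2 - 12*x + 9.
Integrate each monomial from 0 to 5 using ∫_0^5 c·x^n dx = c·5^(n+1)/(n+1):
  ∫_0^5 u(x)^2 dx = ∫_0^5 (9*x^6 - 6*x^5 + 19*x^4 + 7*x^2 + 6*x + 1) dx. Term by term:
    ∫_0^5 9*x^6 dx = 703125/7;  ∫_0^5 -6*x^5 dx = -15625;  ∫_0^5 19*x^4 dx = 11875;
    ∫_0^5 7*x^2 dx = 875/3;  ∫_0^5 6*x dx = 75;  ∫_0^5 1 dx = 5.
  Sum: 703125/7 − 15625 + 11875 + 875/3 + 75 + 5 = 2038430/21.
  ∫_0^5 u'(x)^2 dx = ∫_0^5 (81*x^4 - 36*x^3 + 58*x^2 - 12*x + 9) dx. Term by term:
    ∫_0^5 81*x^4 dx = 50625;  ∫_0^5 -36*x^3 dx = -5625;  ∫_0^5 58*x^2 dx = 7250/3;
    ∫_0^5 -12*x dx = -150;  ∫_0^5 9 dx = 45.
  Sum: 50625 − 5625 + 7250/3 − 150 + 45 = 141935/3.
Adding: ||u||_{H^1}^2 = 2038430/21 + 141935/3 = 3031975/21.


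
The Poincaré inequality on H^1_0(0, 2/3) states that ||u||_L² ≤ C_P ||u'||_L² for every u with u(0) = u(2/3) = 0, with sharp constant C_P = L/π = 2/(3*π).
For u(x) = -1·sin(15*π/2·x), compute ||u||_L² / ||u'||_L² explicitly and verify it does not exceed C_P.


||u||_L² / ||u'||_L² = 2/(15*π) < C_P = 2/(3*π).

u(x) = -1·sin(15*π/2·x), so u'(x) = -15*π*cos(15*π*x/2)/2.
Writing u(x) = A·sin(kπx/L) with A = -1 and k = 5, use ∫_0^L sin²(kπx/L) dx = L/2 and ∫_0^L cos²(kπx/L) dx = L/2.
u² = 1·sin²(15*π/2·x) and (u')² = 225*π^2/4·cos²(15*π/2·x), and each of sin², cos² integrates to L/2 = 1/3 over (0, 2/3).
∫_0^2/3 u² dx = 1/3, so ||u||_L² = sqrt(3)/3.
∫_0^2/3 (u')² dx = 75*π^2/4, so ||u'||_L² = 5*sqrt(3)*π/2.
Ratio ||u||_L² / ||u'||_L² = 2/(15*π).
Sharp Poincaré constant on H^1_0(0, 2/3) is C_P = L/π = 2/(3*π), achieved by sin(3*π/2·x).
This is the k = 5 harmonic; the ratio L/(kπ) is strictly less than C_P = L/π, consistent with the sharp inequality ||u||_L² ≤ C_P ||u'||_L².


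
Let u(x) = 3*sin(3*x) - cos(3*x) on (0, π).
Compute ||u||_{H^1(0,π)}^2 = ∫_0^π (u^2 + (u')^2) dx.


||u||_{H^1(0,π)}^2 = 50*π

u'(x) = 3*sin(3*x) + 9*cos(3*x).
Expand u² and (u')² and integrate term by term on (0, π), using: for integers n ≥ 1, ∫_0^π sin²(nx) dx = ∫_0^π cos²(nx) dx = π/2; for n ≠ n', ∫_0^π sin(nx)sin(n'x) dx = ∫_0^π cos(nx)cos(n'x) dx = 0; and by product-to-sum, ∫_0^π sin(nx)cos(n'x) dx = ½∫_0^π [sin((n+n')x) + sin((n−n')x)] dx, which is 0 when n+n' is even and 2n/(n²−n'²) when n+n' is odd (it need not vanish on (0, π)).
  u² squared terms: (-1)²·∫cos(3x)² dx = 1·π/2 = π/2;  (3)²·∫sin(3x)² dx = 9·π/2 = 9*π/2.
  u² cross terms: 2·(-1)·(3)·∫cos(3x)·sin(3x) dx = -6·(0) = 0.
  So ∫_0^π u² dx = π/2 + 9*π/2 + 0 = 5*π.
  (u')² squared terms: (3)²·∫sin(3x)² dx = 9·π/2 = 9*π/2;  (9)²·∫cos(3x)² dx = 81·π/2 = 81*π/2.
  (u')² cross terms: 2·(3)·(9)·∫sin(3x)·cos(3x) dx = 54·(0) = 0.
  So ∫_0^π (u')² dx = 9*π/2 + 81*π/2 + 0 = 45*π.
||u||_{H^1}^2 = (5*π) + (45*π) = 50*π.


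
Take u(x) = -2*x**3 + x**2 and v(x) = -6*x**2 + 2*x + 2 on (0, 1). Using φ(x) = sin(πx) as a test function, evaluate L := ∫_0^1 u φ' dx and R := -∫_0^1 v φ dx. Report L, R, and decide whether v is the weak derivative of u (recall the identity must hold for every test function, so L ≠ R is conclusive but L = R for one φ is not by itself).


LHS = -24/π^3 + 4/π, RHS = -24/π^3. No, v is not the weak derivative of u.

u(x) = -2*x**3 + x**2, classical derivative u'(x) = -6*x**2 + 2*x.
φ(x) = sin(πx), so φ'(x) = π*cos(π*x).
Note φ(0) = φ(1) = 0, so the boundary term u·φ vanishes.
LHS = ∫_0^1 u(x) φ'(x) dx = ∫_0^1 (-2*π*x^3*cos(π*x) + π*x^2*cos(π*x)) dx. Term by term:
  ∫_0^1 π*x^2*cos(π*x) dx = -2/π;  ∫_0^1 -2*π*x^3*cos(π*x) dx = -24/π^3 + 6/π.
Sum: -2/π + -24/π^3 + 6/π = -24/π^3 + 4/π.
So LHS = -24/π^3 + 4/π.
∫_0^1 v(x) φ(x) dx = ∫_0^1 (-6*x^2*sin(π*x) + 2*x*sin(π*x) + 2*sin(π*x)) dx. Term by term:
  ∫_0^1 2*sin(π*x) dx = 4/π;  ∫_0^1 -6*x^2*sin(π*x) dx = -6/π + 24/π^3;  ∫_0^1 2*x*sin(π*x) dx = 2/π.
Sum: 4/π + -6/π + 24/π^3 + 2/π = 24/π^3.
So RHS = -∫_0^1 v(x) φ(x) dx = -24/π^3.
LHS − RHS = 4/π ≠ 0, so the identity fails.
(For a valid weak derivative the identity must hold for EVERY test function, in particular this one. The failure shows v is NOT the weak derivative of u.)
Correct weak derivative would be u'(x) = -6*x**2 + 2*x.


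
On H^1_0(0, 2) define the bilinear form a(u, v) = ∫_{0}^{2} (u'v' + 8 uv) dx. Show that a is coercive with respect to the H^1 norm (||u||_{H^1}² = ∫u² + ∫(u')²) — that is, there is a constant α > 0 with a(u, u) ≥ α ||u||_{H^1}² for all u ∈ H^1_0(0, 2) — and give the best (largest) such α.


α = 1

Coercivity of a(·,·) on H^1_0(0, 2) means a(u, u) ≥ α ||u||_{H^1}² for every u ∈ H^1_0.
The interval has length L = 2, and Poincaré/coercivity depend only on L. Here a(u, u) = ∫(u')² + (8)·∫u².
Here c = 8 ≥ 1, so a(u,u) = ∫(u')² + c∫u² ≥ ∫(u')² + ∫u² = ||u||_{H^1}², i.e. α = 1 works. No larger α is possible: a(u,u) ≥ α||u||_{H^1}² means (1−α)∫(u')² ≥ (α−c)∫u², and for the modes u_n = sin(nπ(x−x₀)/L) (x₀ the left endpoint) one has ∫u_n²/∫(u_n')² = (L/(nπ))² → 0, so a(u_n,u_n)/||u_n||_{H^1}² → 1. Hence the optimal constant is α = 1.
Therefore α = 1.


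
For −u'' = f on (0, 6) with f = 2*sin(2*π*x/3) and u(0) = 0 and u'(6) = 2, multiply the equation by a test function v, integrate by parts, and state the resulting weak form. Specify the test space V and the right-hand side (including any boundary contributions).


V = {v ∈ H^1(0, 6) : v(0) = 0} (test functions vanish at x = 0 where u is specified); weak form: ∫_0^6 u'v' dx = ∫_0^6 (2*sin(2*π*x/3)) v dx + 2·v(6) for all v ∈ V.

Multiply both sides by a test function v and integrate from 0 to 6:
  ∫_0^6 −u''(x) v(x) dx = ∫_0^6 f(x) v(x) dx.
Integrate the LHS by parts once:
  ∫_0^6 −u'' v dx = −[u'(x) v(x)]_0^6 + ∫_0^6 u'(x) v'(x) dx.
Thus ∫_0^6 u'(x) v'(x) dx = ∫_0^6 f(x) v(x) dx + [u'(x) v(x)]_0^6.
Choose V so that boundary terms are either known or forced to vanish.
Mixed BC: u(0) = 0 (Dirichlet) and u'(6) = 2 (Neumann). Define V = {v ∈ H^1(0, 6) : v(0) = 0}. Then [u' v]_0^6 = u'(6)·v(6) − u'(0)·0 = 2·v(6).
Weak formulation: find u (satisfying any essential BC) such that ∫_0^6 u'(x) v'(x) dx = ∫_0^6 f v dx + 2·v(6) for all v ∈ V (Dirichlet at 0 absorbed into V; Neumann datum at x = 6 contributes the boundary term).
Substituting f(x) = 2*sin(2*π*x/3), the right-hand side is ∫_0^6 (2*sin(2*π*x/3)) v dx + 2·v(6).


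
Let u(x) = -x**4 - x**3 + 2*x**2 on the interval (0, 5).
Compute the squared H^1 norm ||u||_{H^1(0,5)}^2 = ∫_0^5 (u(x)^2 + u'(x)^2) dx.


||u||_{H^1}^2 = 125214875/252

The H^1 norm (squared) on an interval (0, L) is
  ||u||_{H^1}^2 = ∫_0^L u(x)^2 dx + ∫_0^L u'(x)^2 dx.
Compute u'(x) = -4*x**3 - 3*x**2 + 4*x.
Then u(x)^2 = x**8 + 2*x**7 - 3*x**6 - 4*x**5 + 4*x**4 and u'(x)^2 = 16*x**6 + 24*x**5 - 23*x**4 - 24*x**3 + 16*x**2.
Integrate each monomial from 0 to 5 using ∫_0^5 c·x^n dx = c·5^(n+1)/(n+1):
  ∫_0^5 u(x)^2 dx = ∫_0^5 (x^8 + 2*x^7 - 3*x^6 - 4*x^5 + 4*x^4) dx. Term by term:
    ∫_0^5 x^8 dx = 1953125/9;  ∫_0^5 2*x^7 dx = 390625/4;  ∫_0^5 -3*x^6 dx = -234375/7;
    ∫_0^5 -4*x^5 dx = -31250/3;  ∫_0^5 4*x^4 dx = 2500.
  Sum: 1953125/9 + 390625/4 − 234375/7 − 31250/3 + 2500 = 68864375/252.
  ∫_0^5 u'(x)^2 dx = ∫_0^5 (16*x^6 + 24*x^5 - 23*x^4 - 24*x^3 + 16*x^2) dx. Term by term:
    ∫_0^5 16*x^6 dx = 1250000/7;  ∫_0^5 24*x^5 dx = 62500;  ∫_0^5 -23*x^4 dx = -14375;
    ∫_0^5 -24*x^3 dx = -3750;  ∫_0^5 16*x^2 dx = 2000/3.
  Sum: 1250000/7 + 62500 − 14375 − 3750 + 2000/3 = 4695875/21.
Adding: ||u||_{H^1}^2 = 68864375/252 + 4695875/21 = 125214875/252.


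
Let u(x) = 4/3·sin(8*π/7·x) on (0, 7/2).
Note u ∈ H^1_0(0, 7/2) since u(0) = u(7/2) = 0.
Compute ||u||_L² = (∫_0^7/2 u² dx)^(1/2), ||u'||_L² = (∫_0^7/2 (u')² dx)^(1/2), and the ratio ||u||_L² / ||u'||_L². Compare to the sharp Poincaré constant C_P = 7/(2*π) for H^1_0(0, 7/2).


||u||_L² / ||u'||_L² = 7/(8*π) < C_P = 7/(2*π).

u(x) = 4/3·sin(8*π/7·x), so u'(x) = 32*π*cos(8*π*x/7)/21.
Writing u(x) = A·sin(kπx/L) with A = 4/3 and k = 4, use ∫_0^L sin²(kπx/L) dx = L/2 and ∫_0^L cos²(kπx/L) dx = L/2.
u² = 16/9·sin²(8*π/7·x) and (u')² = 1024*π^2/441·cos²(8*π/7·x), and each of sin², cos² integrates to L/2 = 7/4 over (0, 7/2).
∫_0^7/2 u² dx = 28/9, so ||u||_L² = 2*sqrt(7)/3.
∫_0^7/2 (u')² dx = 256*π^2/63, so ||u'||_L² = 16*sqrt(7)*π/21.
Ratio ||u||_L² / ||u'||_L² = 7/(8*π).
Sharp Poincaré constant on H^1_0(0, 7/2) is C_P = L/π = 7/(2*π), achieved by sin(2*π/7·x).
This is the k = 4 harmonic; the ratio L/(kπ) is strictly less than C_P = L/π, consistent with the sharp inequality ||u||_L² ≤ C_P ||u'||_L².


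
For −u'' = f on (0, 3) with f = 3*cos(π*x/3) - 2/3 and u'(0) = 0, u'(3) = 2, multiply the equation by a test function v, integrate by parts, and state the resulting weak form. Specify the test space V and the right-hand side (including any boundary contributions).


V = H^1(0, 3) (v unrestricted at boundary; u is determined up to an additive constant); weak form: ∫_0^3 u'v' dx = ∫_0^3 (3*cos(π*x/3) - 2/3) v dx + 2·v(3) for all v ∈ V.

Multiply both sides by a test function v and integrate from 0 to 3:
  ∫_0^3 −u''(x) v(x) dx = ∫_0^3 f(x) v(x) dx.
Integrate the LHS by parts once:
  ∫_0^3 −u'' v dx = −[u'(x) v(x)]_0^3 + ∫_0^3 u'(x) v'(x) dx.
Thus ∫_0^3 u'(x) v'(x) dx = ∫_0^3 f(x) v(x) dx + [u'(x) v(x)]_0^3.
Choose V so that boundary terms are either known or forced to vanish.
u has inhomogeneous Neumann u'(0) = 0, u'(3) = 2. [u' v]_0^3 = (2)·v(3) − (0)·v(0) = 2·v(3). Take V = H^1(0, 3); boundary term becomes part of RHS.
Weak formulation: find u (satisfying any essential BC) such that ∫_0^3 u'(x) v'(x) dx = ∫_0^3 f v dx + 2·v(3) for all v ∈ V (Neumann data are natural BCs: they enter the RHS as boundary terms).
Substituting f(x) = 3*cos(π*x/3) - 2/3, the right-hand side is ∫_0^3 (3*cos(π*x/3) - 2/3) v dx + 2·v(3).
Compatibility check (pure Neumann): taking v ≡ 1 ∈ V gives 0 = ∫_0^3 f dx + (2) − (0), i.e. ∫_0^3 f dx must equal u'(0) − u'(3) = -2. Indeed ∫_0^3 (3*cos(π*x/3) - 2/3) dx = -2, so the data are compatible. The solution is then unique only up to an additive constant (fix it e.g. by requiring ∫_0^3 u dx = 0).


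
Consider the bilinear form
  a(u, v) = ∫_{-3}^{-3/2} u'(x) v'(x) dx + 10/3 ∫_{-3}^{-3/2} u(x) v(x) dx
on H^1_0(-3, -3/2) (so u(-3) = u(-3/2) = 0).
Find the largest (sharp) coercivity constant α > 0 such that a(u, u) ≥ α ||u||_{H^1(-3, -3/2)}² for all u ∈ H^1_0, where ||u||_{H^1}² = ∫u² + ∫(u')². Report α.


α = 1

Coercivity of a(·,·) on H^1_0(-3, -3/2) means a(u, u) ≥ α ||u||_{H^1}² for every u ∈ H^1_0.
The interval has length L = 3/2, and Poincaré/coercivity depend only on L. Here a(u, u) = ∫(u')² + (10/3)·∫u².
Here c = 10/3 ≥ 1, so a(u,u) = ∫(u')² + c∫u² ≥ ∫(u')² + ∫u² = ||u||_{H^1}², i.e. α = 1 works. No larger α is possible: a(u,u) ≥ α||u||_{H^1}² means (1−α)∫(u')² ≥ (α−c)∫u², and for the modes u_n = sin(nπ(x−x₀)/L) (x₀ the left endpoint) one has ∫u_n²/∫(u_n')² = (L/(nπ))² → 0, so a(u_n,u_n)/||u_n||_{H^1}² → 1. Hence the optimal constant is α = 1.
Therefore α = 1.


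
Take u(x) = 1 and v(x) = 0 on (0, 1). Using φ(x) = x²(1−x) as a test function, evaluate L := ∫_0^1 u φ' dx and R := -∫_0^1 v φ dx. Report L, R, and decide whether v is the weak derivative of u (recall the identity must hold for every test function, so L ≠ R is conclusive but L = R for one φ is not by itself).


LHS = 0, RHS = 0. Yes, v = u' weakly.

u(x) = 1, classical derivative u'(x) = 0.
φ(x) = x²(1−x), so φ'(x) = x*(2 - 3*x).
Note φ(0) = φ(1) = 0, so the boundary term u·φ vanishes.
LHS = ∫_0^1 u(x) φ'(x) dx = ∫_0^1 (-3*x^2 + 2*x) dx. Term by term:
  ∫_0^1 -3*x^2 dx = -1;  ∫_0^1 2*x dx = 1.
Sum: -1 + 1 = 0.
So LHS = 0.
∫_0^1 v(x) φ(x) dx = ∫_0^1 (0) dx. Term by term:
  ∫_0^1 0 dx = 0.
So RHS = -∫_0^1 v(x) φ(x) dx = 0.
LHS = RHS, so the identity holds for this test φ.
Moreover u is smooth here and v(x) = u'(x) = 0 pointwise, so the identity holds for every test function. Hence v is the weak derivative of u.


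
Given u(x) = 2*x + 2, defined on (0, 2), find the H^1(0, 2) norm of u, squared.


||u||_{H^1}^2 = 128/3

The H^1 norm (squared) on an interval (0, L) is
  ||u||_{H^1}^2 = ∫_0^L u(x)^2 dx + ∫_0^L u'(x)^2 dx.
Compute u'(x) = 2.
Then u(x)^2 = 4*x**2 + 8*x + 4 and u'(x)^2 = 4.
Integrate each monomial from 0 to 2 using ∫_0^2 c·x^n dx = c·2^(n+1)/(n+1):
  ∫_0^2 u(x)^2 dx = ∫_0^2 (4*x^2 + 8*x + 4) dx. Term by term:
    ∫_0^2 4*x^2 dx = 32/3;  ∫_0^2 8*x dx = 16;  ∫_0^2 4 dx = 8.
  Sum: 32/3 + 16 + 8 = 104/3.
  ∫_0^2 u'(x)^2 dx = ∫_0^2 (4) dx. Term by term:
    ∫_0^2 4 dx = 8.
Adding: ||u||_{H^1}^2 = 104/3 + 8 = 128/3.


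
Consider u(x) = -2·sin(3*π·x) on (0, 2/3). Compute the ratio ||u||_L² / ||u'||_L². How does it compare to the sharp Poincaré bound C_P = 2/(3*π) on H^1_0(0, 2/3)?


||u||_L² / ||u'||_L² = 1/(3*π) < C_P = 2/(3*π).

u(x) = -2·sin(3*π·x), so u'(x) = -6*π*cos(3*π*x).
Writing u(x) = A·sin(kπx/L) with A = -2 and k = 2, use ∫_0^L sin²(kπx/L) dx = L/2 and ∫_0^L cos²(kπx/L) dx = L/2.
u² = 4·sin²(3*π·x) and (u')² = 36*π^2·cos²(3*π·x), and each of sin², cos² integrates to L/2 = 1/3 over (0, 2/3).
∫_0^2/3 u² dx = 4/3, so ||u||_L² = 2*sqrt(3)/3.
∫_0^2/3 (u')² dx = 12*π^2, so ||u'||_L² = 2*sqrt(3)*π.
Ratio ||u||_L² / ||u'||_L² = 1/(3*π).
Sharp Poincaré constant on H^1_0(0, 2/3) is C_P = L/π = 2/(3*π), achieved by sin(3*π/2·x).
This is the k = 2 harmonic; the ratio L/(kπ) is strictly less than C_P = L/π, consistent with the sharp inequality ||u||_L² ≤ C_P ||u'||_L².


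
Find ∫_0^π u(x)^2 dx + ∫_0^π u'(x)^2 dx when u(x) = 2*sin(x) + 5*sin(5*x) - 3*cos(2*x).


||u||_{H^1(0,π)}^2 = -220/7 + 703*π/2

u'(x) = 6*sin(2*x) + 2*cos(x) + 25*cos(5*x).
Expand u² and (u')² and integrate term by term on (0, π), using: for integers n ≥ 1, ∫_0^π sin²(nx) dx = ∫_0^π cos²(nx) dx = π/2; for n ≠ n', ∫_0^π sin(nx)sin(n'x) dx = ∫_0^π cos(nx)cos(n'x) dx = 0; and by product-to-sum, ∫_0^π sin(nx)cos(n'x) dx = ½∫_0^π [sin((n+n')x) + sin((n−n')x)] dx, which is 0 when n+n' is even and 2n/(n²−n'²) when n+n' is odd (it need not vanish on (0, π)).
  u² squared terms: (-3)²·∫cos(2x)² dx = 9·π/2 = 9*π/2;  (2)²·∫sin(x)² dx = 4·π/2 = 2*π;  (5)²·∫sin(5x)² dx = 25·π/2 = 25*π/2.
  u² cross terms: 2·(-3)·(2)·∫cos(2x)·sin(x) dx = -12·(-2/3) = 8;  2·(-3)·(5)·∫cos(2x)·sin(5x) dx = -30·(10/21) = -100/7;  2·(2)·(5)·∫sin(x)·sin(5x) dx = 20·(0) = 0.
  So ∫_0^π u² dx = 9*π/2 + 2*π + 25*π/2 + 8 − 100/7 + 0 = -44/7 + 19*π.
  (u')² squared terms: (2)²·∫cos(x)² dx = 4·π/2 = 2*π;  (6)²·∫sin(2x)² dx = 36·π/2 = 18*π;  (25)²·∫cos(5x)² dx = 625·π/2 = 625*π/2.
  (u')² cross terms: 2·(2)·(6)·∫cos(x)·sin(2x) dx = 24·(4/3) = 32;  2·(2)·(25)·∫cos(x)·cos(5x) dx = 100·(0) = 0;  2·(6)·(25)·∫sin(2x)·cos(5x) dx = 300·(-4/21) = -400/7.
  So ∫_0^π (u')² dx = 2*π + 18*π + 625*π/2 + 32 + 0 − 400/7 = -176/7 + 665*π/2.
||u||_{H^1}^2 = (-44/7 + 19*π) + (-176/7 + 665*π/2) = -220/7 + 703*π/2.


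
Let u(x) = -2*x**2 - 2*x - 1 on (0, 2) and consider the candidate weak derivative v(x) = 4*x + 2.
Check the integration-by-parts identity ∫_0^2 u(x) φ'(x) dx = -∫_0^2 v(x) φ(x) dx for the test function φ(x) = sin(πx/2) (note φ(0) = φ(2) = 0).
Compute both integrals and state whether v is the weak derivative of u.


LHS = 24/π, RHS = -24/π. No, v is not the weak derivative of u.

u(x) = -2*x**2 - 2*x - 1, classical derivative u'(x) = -4*x - 2.
φ(x) = sin(πx/2), so φ'(x) = π*cos(π*x/2)/2.
Note φ(0) = φ(2) = 0, so the boundary term u·φ vanishes.
LHS = ∫_0^2 u(x) φ'(x) dx = ∫_0^2 (-π*x^2*cos(π*x/2) - π*x*cos(π*x/2) - π*cos(π*x/2)/2) dx. Term by term:
  ∫_0^2 -π*cos(π*x/2)/2 dx = 0;  ∫_0^2 -π*x*cos(π*x/2) dx = 8/π;  ∫_0^2 -π*x^2*cos(π*x/2) dx = 16/π.
Sum: 0 + 8/π + 16/π = 24/π.
So LHS = 24/π.
∫_0^2 v(x) φ(x) dx = ∫_0^2 (4*x*sin(π*x/2) + 2*sin(π*x/2)) dx. Term by term:
  ∫_0^2 2*sin(π*x/2) dx = 8/π;  ∫_0^2 4*x*sin(π*x/2) dx = 16/π.
Sum: 8/π + 16/π = 24/π.
So RHS = -∫_0^2 v(x) φ(x) dx = -24/π.
LHS − RHS = 48/π ≠ 0, so the identity fails.
(For a valid weak derivative the identity must hold for EVERY test function, in particular this one. The failure shows v is NOT the weak derivative of u.)
Correct weak derivative would be u'(x) = -4*x - 2.


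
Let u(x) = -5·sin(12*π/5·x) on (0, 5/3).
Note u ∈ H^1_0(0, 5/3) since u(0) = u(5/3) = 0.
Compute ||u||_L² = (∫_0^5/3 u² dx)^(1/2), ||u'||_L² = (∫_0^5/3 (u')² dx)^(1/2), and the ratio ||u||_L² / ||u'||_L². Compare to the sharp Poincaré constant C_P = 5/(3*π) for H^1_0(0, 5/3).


||u||_L² / ||u'||_L² = 5/(12*π) < C_P = 5/(3*π).

u(x) = -5·sin(12*π/5·x), so u'(x) = -12*π*cos(12*π*x/5).
Writing u(x) = A·sin(kπx/L) with A = -5 and k = 4, use ∫_0^L sin²(kπx/L) dx = L/2 and ∫_0^L cos²(kπx/L) dx = L/2.
u² = 25·sin²(12*π/5·x) and (u')² = 144*π^2·cos²(12*π/5·x), and each of sin², cos² integrates to L/2 = 5/6 over (0, 5/3).
∫_0^5/3 u² dx = 125/6, so ||u||_L² = 5*sqrt(30)/6.
∫_0^5/3 (u')² dx = 120*π^2, so ||u'||_L² = 2*sqrt(30)*π.
Ratio ||u||_L² / ||u'||_L² = 5/(12*π).
Sharp Poincaré constant on H^1_0(0, 5/3) is C_P = L/π = 5/(3*π), achieved by sin(3*π/5·x).
This is the k = 4 harmonic; the ratio L/(kπ) is strictly less than C_P = L/π, consistent with the sharp inequality ||u||_L² ≤ C_P ||u'||_L².


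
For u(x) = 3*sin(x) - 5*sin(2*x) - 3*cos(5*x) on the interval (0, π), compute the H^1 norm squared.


||u||_{H^1(0,π)}^2 = -1040/7 + 377*π/2

u'(x) = 15*sin(5*x) + 3*cos(x) - 10*cos(2*x).
Expand u² and (u')² and integrate term by term on (0, π), using: for integers n ≥ 1, ∫_0^π sin²(nx) dx = ∫_0^π cos²(nx) dx = π/2; for n ≠ n', ∫_0^π sin(nx)sin(n'x) dx = ∫_0^π cos(nx)cos(n'x) dx = 0; and by product-to-sum, ∫_0^π sin(nx)cos(n'x) dx = ½∫_0^π [sin((n+n')x) + sin((n−n')x)] dx, which is 0 when n+n' is even and 2n/(n²−n'²) when n+n' is odd (it need not vanish on (0, π)).
  u² squared terms: (-5)²·∫sin(2x)² dx = 25·π/2 = 25*π/2;  (-3)²·∫cos(5x)² dx = 9·π/2 = 9*π/2;  (3)²·∫sin(x)² dx = 9·π/2 = 9*π/2.
  u² cross terms: 2·(-5)·(-3)·∫sin(2x)·cos(5x) dx = 30·(-4/21) = -40/7;  2·(-5)·(3)·∫sin(2x)·sin(x) dx = -30·(0) = 0;  2·(-3)·(3)·∫cos(5x)·sin(x) dx = -18·(0) = 0.
  So ∫_0^π u² dx = 25*π/2 + 9*π/2 + 9*π/2 − 40/7 + 0 + 0 = -40/7 + 43*π/2.
  (u')² squared terms: (-10)²·∫cos(2x)² dx = 100·π/2 = 50*π;  (3)²·∫cos(x)² dx = 9·π/2 = 9*π/2;  (15)²·∫sin(5x)² dx = 225·π/2 = 225*π/2.
  (u')² cross terms: 2·(-10)·(3)·∫cos(2x)·cos(x) dx = -60·(0) = 0;  2·(-10)·(15)·∫cos(2x)·sin(5x) dx = -300·(10/21) = -1000/7;  2·(3)·(15)·∫cos(x)·sin(5x) dx = 90·(0) = 0.
  So ∫_0^π (u')² dx = 50*π + 9*π/2 + 225*π/2 + 0 − 1000/7 + 0 = -1000/7 + 167*π.
||u||_{H^1}^2 = (-40/7 + 43*π/2) + (-1000/7 + 167*π) = -1040/7 + 377*π/2.


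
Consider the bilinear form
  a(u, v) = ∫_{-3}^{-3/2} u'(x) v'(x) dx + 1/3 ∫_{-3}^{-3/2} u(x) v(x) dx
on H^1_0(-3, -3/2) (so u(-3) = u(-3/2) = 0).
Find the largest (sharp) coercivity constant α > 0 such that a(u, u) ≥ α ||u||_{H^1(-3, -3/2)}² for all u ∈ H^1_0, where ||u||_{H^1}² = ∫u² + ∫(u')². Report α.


α = (3 + 4*π^2)/(9 + 4*π^2)

Coercivity of a(·,·) on H^1_0(-3, -3/2) means a(u, u) ≥ α ||u||_{H^1}² for every u ∈ H^1_0.
The interval has length L = 3/2, and Poincaré/coercivity depend only on L. Here a(u, u) = ∫(u')² + (1/3)·∫u².
Here 0 < c = 1/3 < 1. The condition a(u,u) ≥ α||u||_{H^1}² reads (1−α)∫(u')² ≥ (α−c)∫u². Any admissible α is ≤ 1 (rapidly oscillating u have ∫u²/∫(u')² → 0), and α = 1 would force 0 ≥ (1−c)∫u², impossible since c < 1; so 1−α > 0. By the sharp Poincaré inequality on H^1_0 of an interval of length L, ∫(u')² ≥ (π/L)²∫u² with equality for the first sine mode sin(π(x−x₀)/L) (x₀ the left endpoint), so the inequality holds for all u iff (1−α)(π/L)² ≥ α − c, i.e. α ≤ ((π/L)² + c)/((π/L)² + 1) = (1 + c(L/π)²)/(1 + (L/π)²). With (π/L)² = 4*π^2/9 and c = 1/3, the largest admissible constant is α = ((π/L)² + c)/((π/L)² + 1).
Simplifying, α = (3 + 4*π^2)/(9 + 4*π^2).


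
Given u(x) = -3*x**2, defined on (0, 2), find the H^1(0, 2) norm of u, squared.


||u||_{H^1}^2 = 768/5

The H^1 norm (squared) on an interval (0, L) is
  ||u||_{H^1}^2 = ∫_0^L u(x)^2 dx + ∫_0^L u'(x)^2 dx.
Compute u'(x) = -6*x.
Then u(x)^2 = 9*x**4 and u'(x)^2 = 36*x**2.
Integrate each monomial from 0 to 2 using ∫_0^2 c·x^n dx = c·2^(n+1)/(n+1):
  ∫_0^2 u(x)^2 dx = ∫_0^2 (9*x^4) dx. Term by term:
    ∫_0^2 9*x^4 dx = 288/5.
  ∫_0^2 u'(x)^2 dx = ∫_0^2 (36*x^2) dx. Term by term:
    ∫_0^2 36*x^2 dx = 96.
Adding: ||u||_{H^1}^2 = 288/5 + 96 = 768/5.


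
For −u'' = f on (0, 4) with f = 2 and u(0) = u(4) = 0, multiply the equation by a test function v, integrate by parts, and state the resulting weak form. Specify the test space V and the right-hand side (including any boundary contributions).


V = H^1_0(0, 4) (so v(0) = v(4) = 0); weak form: ∫_0^4 u'v' dx = ∫_0^4 (2) v dx for all v ∈ V.

Multiply both sides by a test function v and integrate from 0 to 4:
  ∫_0^4 −u''(x) v(x) dx = ∫_0^4 f(x) v(x) dx.
Integrate the LHS by parts once:
  ∫_0^4 −u'' v dx = −[u'(x) v(x)]_0^4 + ∫_0^4 u'(x) v'(x) dx.
Thus ∫_0^4 u'(x) v'(x) dx = ∫_0^4 f(x) v(x) dx + [u'(x) v(x)]_0^4.
Choose V so that boundary terms are either known or forced to vanish.
u is Dirichlet: u(0) = u(4) = 0. Let V = H^1_0(0, 4); then v(0) = v(4) = 0, and [u' v]_0^4 = 0.
Weak formulation: find u (satisfying any essential BC) such that ∫_0^4 u'(x) v'(x) dx = ∫_0^4 f v dx for all v ∈ V.
Substituting f(x) = 2, the right-hand side is ∫_0^4 (2) v dx.


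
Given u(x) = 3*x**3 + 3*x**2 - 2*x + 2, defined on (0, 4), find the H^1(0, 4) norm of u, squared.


||u||_{H^1}^2 = 5917472/105

The H^1 norm (squared) on an interval (0, L) is
  ||u||_{H^1}^2 = ∫_0^L u(x)^2 dx + ∫_0^L u'(x)^2 dx.
Compute u'(x) = 9*x**2 + 6*x - 2.
Then u(x)^2 = 9*x**6 + 18*x**5 - 3*x**4 + 16*x**2 - 8*x + 4 and u'(x)^2 = 81*x**4 + 108*x**3 - 24*x + 4.
Integrate each monomial from 0 to 4 using ∫_0^4 c·x^n dx = c·4^(n+1)/(n+1):
  ∫_0^4 u(x)^2 dx = ∫_0^4 (9*x^6 + 18*x^5 - 3*x^4 + 16*x^2 - 8*x + 4) dx. Term by term:
    ∫_0^4 9*x^6 dx = 147456/7;  ∫_0^4 18*x^5 dx = 12288;  ∫_0^4 -3*x^4 dx = -3072/5;
    ∫_0^4 16*x^2 dx = 1024/3;  ∫_0^4 -8*x dx = -64;  ∫_0^4 4 dx = 16.
  Sum: 147456/7 + 12288 − 3072/5 + 1024/3 − 64 + 16 = 3468368/105.
  ∫_0^4 u'(x)^2 dx = ∫_0^4 (81*x^4 + 108*x^3 - 24*x + 4) dx. Term by term:
    ∫_0^4 81*x^4 dx = 82944/5;  ∫_0^4 108*x^3 dx = 6912;  ∫_0^4 -24*x dx = -192;
    ∫_0^4 4 dx = 16.
  Sum: 82944/5 + 6912 − 192 + 16 = 116624/5.
Adding: ||u||_{H^1}^2 = 3468368/105 + 116624/5 = 5917472/105.


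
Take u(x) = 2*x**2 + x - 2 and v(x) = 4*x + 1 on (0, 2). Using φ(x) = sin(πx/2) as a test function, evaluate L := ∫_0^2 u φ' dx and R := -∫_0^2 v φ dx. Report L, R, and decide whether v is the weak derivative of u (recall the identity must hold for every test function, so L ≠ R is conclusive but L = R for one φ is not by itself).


LHS = -20/π, RHS = -20/π. Yes, v = u' weakly.

u(x) = 2*x**2 + x - 2, classical derivative u'(x) = 4*x + 1.
φ(x) = sin(πx/2), so φ'(x) = π*cos(π*x/2)/2.
Note φ(0) = φ(2) = 0, so the boundary term u·φ vanishes.
LHS = ∫_0^2 u(x) φ'(x) dx = ∫_0^2 (π*x^2*cos(π*x/2) + π*x*cos(π*x/2)/2 - π*cos(π*x/2)) dx. Term by term:
  ∫_0^2 -π*cos(π*x/2) dx = 0;  ∫_0^2 π*x^2*cos(π*x/2) dx = -16/π;  ∫_0^2 π*x*cos(π*x/2)/2 dx = -4/π.
Sum: 0 − 16/π − 4/π = -20/π.
So LHS = -20/π.
∫_0^2 v(x) φ(x) dx = ∫_0^2 (4*x*sin(π*x/2) + sin(π*x/2)) dx. Term by term:
  ∫_0^2 4*x*sin(π*x/2) dx = 16/π;  ∫_0^2 sin(π*x/2) dx = 4/π.
Sum: 16/π + 4/π = 20/π.
So RHS = -∫_0^2 v(x) φ(x) dx = -20/π.
LHS = RHS, so the identity holds for this test φ.
Moreover u is smooth here and v(x) = u'(x) = 4*x + 1 pointwise, so the identity holds for every test function. Hence v is the weak derivative of u.


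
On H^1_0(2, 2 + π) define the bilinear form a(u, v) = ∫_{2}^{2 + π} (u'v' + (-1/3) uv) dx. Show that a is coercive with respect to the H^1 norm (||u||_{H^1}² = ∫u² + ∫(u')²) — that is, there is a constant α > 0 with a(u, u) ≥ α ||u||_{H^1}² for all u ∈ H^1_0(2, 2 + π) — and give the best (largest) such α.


α = 1/3

Coercivity of a(·,·) on H^1_0(2, 2 + π) means a(u, u) ≥ α ||u||_{H^1}² for every u ∈ H^1_0.
The interval has length L = π, and Poincaré/coercivity depend only on L. Here a(u, u) = ∫(u')² + (-1/3)·∫u².
Here c = -1/3 < 0 with |c| < (π/L)² = 1, so coercivity still holds. The condition a(u,u) ≥ α||u||_{H^1}² reads (1−α)∫(u')² ≥ (α−c)∫u². Any admissible α is ≤ 1 (rapidly oscillating u have ∫u²/∫(u')² → 0), and α = 1 would force 0 ≥ (1−c)∫u², impossible since c < 1; so 1−α > 0. By the sharp Poincaré inequality on H^1_0 of an interval of length L, ∫(u')² ≥ (π/L)²∫u² with equality for the first sine mode sin(π(x−x₀)/L) (x₀ the left endpoint), so the inequality holds for all u iff (1−α)(π/L)² ≥ α − c, i.e. α ≤ ((π/L)² + c)/((π/L)² + 1) = (1 + c(L/π)²)/(1 + (L/π)²). (Direct route, valid since c ≤ 0: Poincaré gives c∫u² ≥ c(L/π)²∫(u')², so a(u,u) ≥ (1 + c(L/π)²)∫(u')², while ||u||_{H^1}² ≤ (1 + (L/π)²)∫(u')²; dividing yields the same α.) With (π/L)² = 1 and c = -1/3, the largest admissible constant is α = ((π/L)² + c)/((π/L)² + 1).
Simplifying, α = 1/3.


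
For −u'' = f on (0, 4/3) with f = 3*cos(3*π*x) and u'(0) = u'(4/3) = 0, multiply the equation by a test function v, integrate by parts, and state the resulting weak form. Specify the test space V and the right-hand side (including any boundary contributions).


V = H^1(0, 4/3) (no boundary constraint on v; u is determined up to an additive constant); weak form: ∫_0^4/3 u'v' dx = ∫_0^4/3 (3*cos(3*π*x)) v dx for all v ∈ V.

Multiply both sides by a test function v and integrate from 0 to 4/3:
  ∫_0^4/3 −u''(x) v(x) dx = ∫_0^4/3 f(x) v(x) dx.
Integrate the LHS by parts once:
  ∫_0^4/3 −u'' v dx = −[u'(x) v(x)]_0^4/3 + ∫_0^4/3 u'(x) v'(x) dx.
Thus ∫_0^4/3 u'(x) v'(x) dx = ∫_0^4/3 f(x) v(x) dx + [u'(x) v(x)]_0^4/3.
Choose V so that boundary terms are either known or forced to vanish.
u has homogeneous Neumann: u'(0) = u'(4/3) = 0. So [u' v]_0^4/3 = 0·v(4/3) − 0·v(0) = 0 for any v; take V = H^1(0, 4/3).
Weak formulation: find u (satisfying any essential BC) such that ∫_0^4/3 u'(x) v'(x) dx = ∫_0^4/3 f v dx for all v ∈ V (homogeneous Neumann, so boundary terms vanish).
Substituting f(x) = 3*cos(3*π*x), the right-hand side is ∫_0^4/3 (3*cos(3*π*x)) v dx.
Compatibility check (pure Neumann): taking v ≡ 1 ∈ V gives 0 = ∫_0^4/3 f dx + (0) − (0), i.e. ∫_0^4/3 f dx must equal u'(0) − u'(4/3) = 0. Indeed ∫_0^4/3 (3*cos(3*π*x)) dx = 0, so the data are compatible. The solution is then unique only up to an additive constant (fix it e.g. by requiring ∫_0^4/3 u dx = 0).


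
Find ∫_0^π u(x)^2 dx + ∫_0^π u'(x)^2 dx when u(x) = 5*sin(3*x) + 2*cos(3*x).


||u||_{H^1(0,π)}^2 = 145*π

u'(x) = -6*sin(3*x) + 15*cos(3*x).
Expand u² and (u')² and integrate term by term on (0, π), using: for integers n ≥ 1, ∫_0^π sin²(nx) dx = ∫_0^π cos²(nx) dx = π/2; for n ≠ n', ∫_0^π sin(nx)sin(n'x) dx = ∫_0^π cos(nx)cos(n'x) dx = 0; and by product-to-sum, ∫_0^π sin(nx)cos(n'x) dx = ½∫_0^π [sin((n+n')x) + sin((n−n')x)] dx, which is 0 when n+n' is even and 2n/(n²−n'²) when n+n' is odd (it need not vanish on (0, π)).
  u² squared terms: (2)²·∫cos(3x)² dx = 4·π/2 = 2*π;  (5)²·∫sin(3x)² dx = 25·π/2 = 25*π/2.
  u² cross terms: 2·(2)·(5)·∫cos(3x)·sin(3x) dx = 20·(0) = 0.
  So ∫_0^π u² dx = 2*π + 25*π/2 + 0 = 29*π/2.
  (u')² squared terms: (-6)²·∫sin(3x)² dx = 36·π/2 = 18*π;  (15)²·∫cos(3x)² dx = 225·π/2 = 225*π/2.
  (u')² cross terms: 2·(-6)·(15)·∫sin(3x)·cos(3x) dx = -180·(0) = 0.
  So ∫_0^π (u')² dx = 18*π + 225*π/2 + 0 = 261*π/2.
||u||_{H^1}^2 = (29*π/2) + (261*π/2) = 145*π.


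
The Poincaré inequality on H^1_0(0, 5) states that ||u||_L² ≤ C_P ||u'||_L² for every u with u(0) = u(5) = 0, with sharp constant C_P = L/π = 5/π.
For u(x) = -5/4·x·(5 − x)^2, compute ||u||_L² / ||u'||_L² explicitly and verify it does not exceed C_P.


||u||_L² / ||u'||_L² = 5*sqrt(14)/14 < C_P = 5/π.

u(x) = -5/4·x·(5 − x)^2, so u'(x) = -15*x^2/4 + 25*x - 125/4.
u(x) = -5/4·x·(5 − x)^2 vanishes at x = 0 and x = 5, so u ∈ H^1_0(0, 5). Differentiate via the product rule and integrate the resulting polynomials term by term.
  ∫_0^5 u² dx = ∫_0^5 (25*x^6/16 - 125*x^5/4 + 1875*x^4/8 - 3125*x^3/4 + 15625*x^2/16) dx. Term by term:
    ∫_0^5 25*x^6/16 dx = 1953125/112;  ∫_0^5 -125*x^5/4 dx = -1953125/24;  ∫_0^5 1875*x^4/8 dx = 1171875/8;
    ∫_0^5 -3125*x^3/4 dx = -1953125/16;  ∫_0^5 15625*x^2/16 dx = 1953125/48.
  Sum: 1953125/112 − 1953125/24 + 1171875/8 − 1953125/16 + 1953125/48 = 390625/336.
  ∫_0^5 (u')² dx = ∫_0^5 (225*x^4/16 - 375*x^3/2 + 6875*x^2/8 - 3125*x/2 + 15625/16) dx. Term by term:
    ∫_0^5 225*x^4/16 dx = 140625/16;  ∫_0^5 -375*x^3/2 dx = -234375/8;  ∫_0^5 6875*x^2/8 dx = 859375/24;
    ∫_0^5 -3125*x/2 dx = -78125/4;  ∫_0^5 15625/16 dx = 78125/16.
  Sum: 140625/16 − 234375/8 + 859375/24 − 78125/4 + 78125/16 = 15625/24.
∫_0^5 u² dx = 390625/336, so ||u||_L² = 625*sqrt(21)/84.
∫_0^5 (u')² dx = 15625/24, so ||u'||_L² = 125*sqrt(6)/12.
Ratio ||u||_L² / ||u'||_L² = 5*sqrt(14)/14.
Sharp Poincaré constant on H^1_0(0, 5) is C_P = L/π = 5/π, achieved by sin(π/5·x).
A polynomial bump cannot attain the sharp Poincaré constant (only the first sine eigenfunction does), so the ratio is strictly less than C_P, consistent with ||u||_L² ≤ C_P ||u'||_L².


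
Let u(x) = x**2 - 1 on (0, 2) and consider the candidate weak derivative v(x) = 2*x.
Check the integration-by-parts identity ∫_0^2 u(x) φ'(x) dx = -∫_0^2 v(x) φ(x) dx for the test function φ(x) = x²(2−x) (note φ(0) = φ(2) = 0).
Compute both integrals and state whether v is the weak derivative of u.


LHS = -16/5, RHS = -16/5. Yes, v = u' weakly.

u(x) = x**2 - 1, classical derivative u'(x) = 2*x.
φ(x) = x²(2−x), so φ'(x) = x*(4 - 3*x).
Note φ(0) = φ(2) = 0, so the boundary term u·φ vanishes.
LHS = ∫_0^2 u(x) φ'(x) dx = ∫_0^2 (-3*x^4 + 4*x^3 + 3*x^2 - 4*x) dx. Term by term:
  ∫_0^2 -3*x^4 dx = -96/5;  ∫_0^2 4*x^3 dx = 16;  ∫_0^2 3*x^2 dx = 8;
  ∫_0^2 -4*x dx = -8.
Sum: -96/5 + 16 + 8 − 8 = -16/5.
So LHS = -16/5.
∫_0^2 v(x) φ(x) dx = ∫_0^2 (-2*x^4 + 4*x^3) dx. Term by term:
  ∫_0^2 -2*x^4 dx = -64/5;  ∫_0^2 4*x^3 dx = 16.
Sum: -64/5 + 16 = 16/5.
So RHS = -∫_0^2 v(x) φ(x) dx = -16/5.
LHS = RHS, so the identity holds for this test φ.
Moreover u is smooth here and v(x) = u'(x) = 2*x pointwise, so the identity holds for every test function. Hence v is the weak derivative of u.


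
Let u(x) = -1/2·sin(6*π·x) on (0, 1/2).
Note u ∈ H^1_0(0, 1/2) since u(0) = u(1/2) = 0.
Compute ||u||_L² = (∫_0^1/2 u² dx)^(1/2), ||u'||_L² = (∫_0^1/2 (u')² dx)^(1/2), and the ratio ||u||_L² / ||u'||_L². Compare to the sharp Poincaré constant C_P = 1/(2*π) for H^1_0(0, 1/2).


||u||_L² / ||u'||_L² = 1/(6*π) < C_P = 1/(2*π).

u(x) = -1/2·sin(6*π·x), so u'(x) = -3*π*cos(6*π*x).
Writing u(x) = A·sin(kπx/L) with A = -1/2 and k = 3, use ∫_0^L sin²(kπx/L) dx = L/2 and ∫_0^L cos²(kπx/L) dx = L/2.
u² = 1/4·sin²(6*π·x) and (u')² = 9*π^2·cos²(6*π·x), and each of sin², cos² integrates to L/2 = 1/4 over (0, 1/2).
∫_0^1/2 u² dx = 1/16, so ||u||_L² = 1/4.
∫_0^1/2 (u')² dx = 9*π^2/4, so ||u'||_L² = 3*π/2.
Ratio ||u||_L² / ||u'||_L² = 1/(6*π).
Sharp Poincaré constant on H^1_0(0, 1/2) is C_P = L/π = 1/(2*π), achieved by sin(2*π·x).
This is the k = 3 harmonic; the ratio L/(kπ) is strictly less than C_P = L/π, consistent with the sharp inequality ||u||_L² ≤ C_P ||u'||_L².


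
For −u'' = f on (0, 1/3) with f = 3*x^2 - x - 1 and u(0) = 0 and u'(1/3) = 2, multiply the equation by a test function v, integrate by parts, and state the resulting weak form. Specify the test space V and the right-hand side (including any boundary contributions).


V = {v ∈ H^1(0, 1/3) : v(0) = 0} (test functions vanish at x = 0 where u is specified); weak form: ∫_0^1/3 u'v' dx = ∫_0^1/3 (3*x^2 - x - 1) v dx + 2·v(1/3) for all v ∈ V.

Multiply both sides by a test function v and integrate from 0 to 1/3:
  ∫_0^1/3 −u''(x) v(x) dx = ∫_0^1/3 f(x) v(x) dx.
Integrate the LHS by parts once:
  ∫_0^1/3 −u'' v dx = −[u'(x) v(x)]_0^1/3 + ∫_0^1/3 u'(x) v'(x) dx.
Thus ∫_0^1/3 u'(x) v'(x) dx = ∫_0^1/3 f(x) v(x) dx + [u'(x) v(x)]_0^1/3.
Choose V so that boundary terms are either known or forced to vanish.
Mixed BC: u(0) = 0 (Dirichlet) and u'(1/3) = 2 (Neumann). Define V = {v ∈ H^1(0, 1/3) : v(0) = 0}. Then [u' v]_0^1/3 = u'(1/3)·v(1/3) − u'(0)·0 = 2·v(1/3).
Weak formulation: find u (satisfying any essential BC) such that ∫_0^1/3 u'(x) v'(x) dx = ∫_0^1/3 f v dx + 2·v(1/3) for all v ∈ V (Dirichlet at 0 absorbed into V; Neumann datum at x = 1/3 contributes the boundary term).
Substituting f(x) = 3*x^2 - x - 1, the right-hand side is ∫_0^1/3 (3*x^2 - x - 1) v dx + 2·v(1/3).


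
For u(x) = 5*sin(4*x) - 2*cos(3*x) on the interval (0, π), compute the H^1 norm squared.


||u||_{H^1(0,π)}^2 = -1600/7 + 465*π/2

u'(x) = 6*sin(3*x) + 20*cos(4*x).
Expand u² and (u')² and integrate term by term on (0, π), using: for integers n ≥ 1, ∫_0^π sin²(nx) dx = ∫_0^π cos²(nx) dx = π/2; for n ≠ n', ∫_0^π sin(nx)sin(n'x) dx = ∫_0^π cos(nx)cos(n'x) dx = 0; and by product-to-sum, ∫_0^π sin(nx)cos(n'x) dx = ½∫_0^π [sin((n+n')x) + sin((n−n')x)] dx, which is 0 when n+n' is even and 2n/(n²−n'²) when n+n' is odd (it need not vanish on (0, π)).
  u² squared terms: (-2)²·∫cos(3x)² dx = 4·π/2 = 2*π;  (5)²·∫sin(4x)² dx = 25·π/2 = 25*π/2.
  u² cross terms: 2·(-2)·(5)·∫cos(3x)·sin(4x) dx = -20·(8/7) = -160/7.
  So ∫_0^π u² dx = 2*π + 25*π/2 − 160/7 = -160/7 + 29*π/2.
  (u')² squared terms: (6)²·∫sin(3x)² dx = 36·π/2 = 18*π;  (20)²·∫cos(4x)² dx = 400·π/2 = 200*π.
  (u')² cross terms: 2·(6)·(20)·∫sin(3x)·cos(4x) dx = 240·(-6/7) = -1440/7.
  So ∫_0^π (u')² dx = 18*π + 200*π − 1440/7 = -1440/7 + 218*π.
||u||_{H^1}^2 = (-160/7 + 29*π/2) + (-1440/7 + 218*π) = -1600/7 + 465*π/2.


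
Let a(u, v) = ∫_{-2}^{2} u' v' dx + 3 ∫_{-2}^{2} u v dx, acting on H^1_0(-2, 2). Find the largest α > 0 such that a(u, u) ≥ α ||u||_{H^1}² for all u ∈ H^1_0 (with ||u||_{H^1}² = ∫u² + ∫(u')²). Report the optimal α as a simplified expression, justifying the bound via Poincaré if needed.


α = 1

Coercivity of a(·,·) on H^1_0(-2, 2) means a(u, u) ≥ α ||u||_{H^1}² for every u ∈ H^1_0.
The interval has length L = 4, and Poincaré/coercivity depend only on L. Here a(u, u) = ∫(u')² + (3)·∫u².
Here c = 3 ≥ 1, so a(u,u) = ∫(u')² + c∫u² ≥ ∫(u')² + ∫u² = ||u||_{H^1}², i.e. α = 1 works. No larger α is possible: a(u,u) ≥ α||u||_{H^1}² means (1−α)∫(u')² ≥ (α−c)∫u², and for the modes u_n = sin(nπ(x−x₀)/L) (x₀ the left endpoint) one has ∫u_n²/∫(u_n')² = (L/(nπ))² → 0, so a(u_n,u_n)/||u_n||_{H^1}² → 1. Hence the optimal constant is α = 1.
Therefore α = 1.
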